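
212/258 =106/129 = 0.82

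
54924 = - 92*(-597) 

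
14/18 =7/9 =0.78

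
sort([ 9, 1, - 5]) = [ - 5,1, 9] 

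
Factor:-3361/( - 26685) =3^( -2 )*5^(- 1) * 593^ ( - 1) * 3361^1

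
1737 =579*3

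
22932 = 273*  84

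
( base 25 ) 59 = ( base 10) 134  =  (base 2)10000110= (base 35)3T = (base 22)62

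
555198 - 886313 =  - 331115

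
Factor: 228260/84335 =2^2  *  113^1*167^(-1) = 452/167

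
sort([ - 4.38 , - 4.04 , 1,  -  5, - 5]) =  [ - 5, - 5, - 4.38,-4.04, 1 ] 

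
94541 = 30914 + 63627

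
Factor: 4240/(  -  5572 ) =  - 2^2*5^1*7^ ( - 1 )*53^1*199^ ( - 1 ) = -1060/1393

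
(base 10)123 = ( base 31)3u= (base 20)63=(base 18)6F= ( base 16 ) 7b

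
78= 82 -4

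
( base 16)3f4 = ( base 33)um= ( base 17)389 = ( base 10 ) 1012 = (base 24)1I4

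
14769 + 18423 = 33192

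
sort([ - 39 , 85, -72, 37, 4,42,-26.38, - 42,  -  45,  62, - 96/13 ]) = [-72, - 45, - 42,-39,  -  26.38,-96/13,  4,37, 42,  62,85]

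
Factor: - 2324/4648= - 1/2  =  -2^( - 1) 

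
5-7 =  - 2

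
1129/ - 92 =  - 13 + 67/92 = - 12.27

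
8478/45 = 188 + 2/5 = 188.40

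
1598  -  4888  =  -3290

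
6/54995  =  6/54995 = 0.00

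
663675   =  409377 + 254298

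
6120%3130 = 2990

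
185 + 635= 820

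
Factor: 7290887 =37^1 * 101^1*1951^1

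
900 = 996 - 96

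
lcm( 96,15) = 480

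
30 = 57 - 27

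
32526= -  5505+38031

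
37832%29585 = 8247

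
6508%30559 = 6508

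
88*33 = 2904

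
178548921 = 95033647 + 83515274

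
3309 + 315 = 3624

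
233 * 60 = 13980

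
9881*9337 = 92258897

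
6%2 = 0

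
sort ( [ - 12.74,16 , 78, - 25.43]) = [ - 25.43, - 12.74,16, 78 ]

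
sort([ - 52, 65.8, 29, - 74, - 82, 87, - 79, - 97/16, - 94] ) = [-94, - 82,  -  79, - 74, - 52,  -  97/16,29,65.8, 87 ]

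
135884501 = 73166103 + 62718398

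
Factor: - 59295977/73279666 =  - 2^ ( - 1 )*13^1 * 61^( - 1)*163^1 * 197^(  -  1 )*3049^( - 1)*27983^1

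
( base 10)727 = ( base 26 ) 11p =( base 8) 1327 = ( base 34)LD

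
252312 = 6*42052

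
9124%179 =174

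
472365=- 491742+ 964107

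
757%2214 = 757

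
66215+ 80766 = 146981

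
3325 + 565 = 3890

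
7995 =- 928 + 8923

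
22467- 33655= - 11188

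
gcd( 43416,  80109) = 81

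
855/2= 427  +  1/2 = 427.50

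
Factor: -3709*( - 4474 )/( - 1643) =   -  2^1*31^(-1)*53^(  -  1 )*2237^1*3709^1 = -16594066/1643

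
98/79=1 + 19/79 = 1.24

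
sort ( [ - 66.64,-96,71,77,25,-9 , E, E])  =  [-96, - 66.64, - 9 , E,E,25, 71,  77 ]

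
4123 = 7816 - 3693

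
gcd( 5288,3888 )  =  8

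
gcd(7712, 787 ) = 1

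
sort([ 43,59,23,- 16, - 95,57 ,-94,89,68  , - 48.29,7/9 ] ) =[ -95,  -  94, - 48.29, -16 , 7/9,23, 43,57, 59  ,  68 , 89 ] 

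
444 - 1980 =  - 1536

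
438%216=6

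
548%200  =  148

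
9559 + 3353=12912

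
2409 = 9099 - 6690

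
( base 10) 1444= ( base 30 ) 1i4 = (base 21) 35g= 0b10110100100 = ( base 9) 1874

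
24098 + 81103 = 105201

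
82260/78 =13710/13 = 1054.62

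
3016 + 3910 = 6926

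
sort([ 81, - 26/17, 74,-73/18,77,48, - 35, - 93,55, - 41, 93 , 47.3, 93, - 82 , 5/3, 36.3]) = [  -  93, - 82,- 41 , - 35 ,- 73/18, - 26/17,5/3,  36.3,  47.3, 48,55,74, 77, 81, 93,  93]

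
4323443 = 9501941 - 5178498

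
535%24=7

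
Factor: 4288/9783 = 2^6*3^( - 2)*67^1 * 1087^ ( - 1) 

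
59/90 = 59/90 = 0.66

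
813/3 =271 = 271.00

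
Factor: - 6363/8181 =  - 3^( - 2)*7^1 = - 7/9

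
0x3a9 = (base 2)1110101001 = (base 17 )342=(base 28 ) 15D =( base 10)937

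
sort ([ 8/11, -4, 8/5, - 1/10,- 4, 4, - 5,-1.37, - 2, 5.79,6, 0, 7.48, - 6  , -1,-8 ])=[ - 8,- 6, - 5,- 4, - 4, -2, - 1.37 , - 1, - 1/10, 0,8/11, 8/5, 4, 5.79, 6,  7.48]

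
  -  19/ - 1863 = 19/1863=0.01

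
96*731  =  70176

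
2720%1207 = 306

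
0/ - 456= 0/1=-0.00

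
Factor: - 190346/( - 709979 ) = 2^1 * 13^1 * 61^( - 1)*103^( - 1 )*113^( - 1 ) * 7321^1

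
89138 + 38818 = 127956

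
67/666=67/666 = 0.10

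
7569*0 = 0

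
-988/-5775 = 988/5775 = 0.17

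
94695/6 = 31565/2 = 15782.50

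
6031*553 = 3335143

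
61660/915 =12332/183 = 67.39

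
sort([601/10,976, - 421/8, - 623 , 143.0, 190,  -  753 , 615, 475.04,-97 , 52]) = [ - 753,-623, - 97, - 421/8, 52,601/10, 143.0, 190,475.04,615,976] 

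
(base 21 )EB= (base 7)614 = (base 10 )305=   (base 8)461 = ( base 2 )100110001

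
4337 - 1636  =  2701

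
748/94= 7 + 45/47  =  7.96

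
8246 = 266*31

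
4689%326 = 125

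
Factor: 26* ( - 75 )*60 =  - 117000= - 2^3*3^2*5^3 * 13^1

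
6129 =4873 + 1256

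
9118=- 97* ( - 94 )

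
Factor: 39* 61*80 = 190320 = 2^4*3^1*5^1*13^1*61^1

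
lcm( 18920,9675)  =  851400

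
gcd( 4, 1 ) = 1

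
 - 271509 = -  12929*21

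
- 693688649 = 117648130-811336779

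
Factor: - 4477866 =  - 2^1 * 3^1 * 229^1 * 3259^1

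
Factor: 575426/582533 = 2^1 * 7^( - 1)*43^1*6691^1 * 83219^( - 1 )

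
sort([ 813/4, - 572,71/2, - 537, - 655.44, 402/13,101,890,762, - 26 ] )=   [- 655.44,  -  572, - 537 , - 26, 402/13,71/2, 101, 813/4  ,  762,890] 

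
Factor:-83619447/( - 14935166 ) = 2^( - 1) * 3^1*17^1* 337^(-1)*22159^ (  -  1)*1639597^1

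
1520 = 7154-5634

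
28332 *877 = 24847164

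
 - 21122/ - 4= 5280 + 1/2=5280.50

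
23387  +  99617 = 123004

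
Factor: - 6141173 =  - 6141173^1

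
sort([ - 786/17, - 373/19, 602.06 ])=[ - 786/17, - 373/19,602.06] 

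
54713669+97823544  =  152537213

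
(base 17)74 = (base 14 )8B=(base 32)3R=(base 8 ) 173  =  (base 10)123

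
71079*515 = 36605685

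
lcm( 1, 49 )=49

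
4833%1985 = 863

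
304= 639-335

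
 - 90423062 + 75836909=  - 14586153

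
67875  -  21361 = 46514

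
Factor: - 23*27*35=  - 3^3 * 5^1*7^1*23^1 = - 21735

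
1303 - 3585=  -  2282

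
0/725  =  0 = 0.00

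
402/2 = 201 =201.00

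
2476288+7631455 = 10107743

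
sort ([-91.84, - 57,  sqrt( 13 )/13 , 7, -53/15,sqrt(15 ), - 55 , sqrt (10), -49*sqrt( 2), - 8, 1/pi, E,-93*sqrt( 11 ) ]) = [  -  93*sqrt (11), - 91.84,-49*sqrt( 2), - 57,-55,-8,  -  53/15,sqrt( 13)/13, 1/pi,E,sqrt( 10 ),  sqrt(15 ),  7 ] 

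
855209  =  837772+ 17437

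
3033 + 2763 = 5796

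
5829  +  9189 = 15018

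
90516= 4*22629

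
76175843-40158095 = 36017748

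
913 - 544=369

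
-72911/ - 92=72911/92= 792.51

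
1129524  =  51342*22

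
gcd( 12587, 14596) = 41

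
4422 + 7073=11495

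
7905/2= 7905/2 = 3952.50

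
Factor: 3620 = 2^2* 5^1*181^1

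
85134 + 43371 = 128505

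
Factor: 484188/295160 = 2^( - 1 )*3^1*5^( - 1) * 47^(  -  1 )*257^1 = 771/470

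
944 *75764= 71521216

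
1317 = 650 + 667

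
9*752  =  6768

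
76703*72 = 5522616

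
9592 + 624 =10216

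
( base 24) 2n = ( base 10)71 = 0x47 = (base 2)1000111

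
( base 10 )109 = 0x6D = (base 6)301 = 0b1101101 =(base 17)67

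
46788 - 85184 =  - 38396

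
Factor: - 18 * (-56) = 2^4*3^2 * 7^1 = 1008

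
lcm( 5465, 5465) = 5465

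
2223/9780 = 741/3260 = 0.23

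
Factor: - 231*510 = -117810 =- 2^1*3^2*5^1*7^1*11^1*17^1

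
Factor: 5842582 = 2^1*41^1*43^1*1657^1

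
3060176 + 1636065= 4696241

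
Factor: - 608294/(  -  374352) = 2^(-3)*3^( - 1)*11^( - 1)*17^1*709^( - 1)*17891^1=   304147/187176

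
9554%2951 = 701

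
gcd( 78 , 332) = 2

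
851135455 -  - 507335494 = 1358470949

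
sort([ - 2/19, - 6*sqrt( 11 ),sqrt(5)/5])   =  [ - 6*sqrt(11 ), - 2/19,sqrt( 5) /5 ] 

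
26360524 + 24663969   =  51024493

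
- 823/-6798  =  823/6798 = 0.12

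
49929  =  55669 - 5740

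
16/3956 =4/989= 0.00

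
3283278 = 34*96567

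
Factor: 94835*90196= 8553737660   =  2^2*5^1*13^1*1459^1*22549^1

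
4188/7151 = 4188/7151  =  0.59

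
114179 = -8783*( - 13)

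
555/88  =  6+27/88 =6.31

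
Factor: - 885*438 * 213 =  - 82565190= - 2^1* 3^3*5^1 *59^1*71^1*73^1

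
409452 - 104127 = 305325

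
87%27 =6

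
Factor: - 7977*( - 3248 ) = 2^4 *3^1*7^1*29^1*2659^1= 25909296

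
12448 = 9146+3302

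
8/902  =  4/451 =0.01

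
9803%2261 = 759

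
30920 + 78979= 109899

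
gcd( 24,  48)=24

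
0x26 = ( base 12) 32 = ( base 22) 1g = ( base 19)20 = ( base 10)38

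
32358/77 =32358/77 =420.23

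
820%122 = 88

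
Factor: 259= 7^1*37^1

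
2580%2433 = 147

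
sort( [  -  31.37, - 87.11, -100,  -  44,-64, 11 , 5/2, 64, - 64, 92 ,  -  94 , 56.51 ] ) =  [-100, - 94,-87.11 , - 64,  -  64,  -  44,-31.37,5/2, 11,56.51,64, 92]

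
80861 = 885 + 79976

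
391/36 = 10 + 31/36 = 10.86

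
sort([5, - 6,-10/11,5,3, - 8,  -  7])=[ - 8, - 7, - 6,- 10/11, 3, 5, 5 ]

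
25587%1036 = 723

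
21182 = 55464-34282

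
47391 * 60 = 2843460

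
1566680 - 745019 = 821661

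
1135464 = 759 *1496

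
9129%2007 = 1101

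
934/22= 467/11=42.45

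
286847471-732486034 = - 445638563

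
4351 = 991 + 3360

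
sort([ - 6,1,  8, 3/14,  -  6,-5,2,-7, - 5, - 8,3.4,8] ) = [-8,-7, - 6, - 6,-5,-5,3/14, 1, 2, 3.4, 8, 8 ]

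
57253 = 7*8179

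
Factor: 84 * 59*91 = 450996 = 2^2*3^1 * 7^2*13^1*59^1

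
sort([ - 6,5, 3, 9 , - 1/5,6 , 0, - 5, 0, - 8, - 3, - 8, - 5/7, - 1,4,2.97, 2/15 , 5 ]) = [ - 8, - 8,-6, - 5, - 3, - 1, - 5/7, - 1/5, 0 , 0, 2/15 , 2.97,3,4, 5,5, 6,  9 ] 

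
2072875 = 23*90125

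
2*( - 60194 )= - 120388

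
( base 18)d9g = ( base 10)4390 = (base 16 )1126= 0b1000100100110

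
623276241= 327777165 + 295499076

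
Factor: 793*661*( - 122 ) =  - 2^1*13^1*61^2 * 661^1 = -63949106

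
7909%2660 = 2589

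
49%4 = 1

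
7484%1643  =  912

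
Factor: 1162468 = 2^2*290617^1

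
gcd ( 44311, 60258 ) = 1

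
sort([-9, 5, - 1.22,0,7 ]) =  [ - 9, - 1.22,0,5, 7] 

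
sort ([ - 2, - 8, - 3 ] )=[ - 8, - 3 , - 2]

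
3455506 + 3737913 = 7193419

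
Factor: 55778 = 2^1*167^2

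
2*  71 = 142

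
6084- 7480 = -1396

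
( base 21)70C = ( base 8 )6033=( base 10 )3099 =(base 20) 7EJ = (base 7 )12015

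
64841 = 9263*7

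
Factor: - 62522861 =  - 317^1*  197233^1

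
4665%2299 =67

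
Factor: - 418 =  - 2^1*11^1*19^1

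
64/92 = 16/23=0.70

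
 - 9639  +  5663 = -3976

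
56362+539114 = 595476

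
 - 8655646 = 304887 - 8960533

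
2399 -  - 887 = 3286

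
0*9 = 0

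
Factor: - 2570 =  - 2^1*5^1*257^1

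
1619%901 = 718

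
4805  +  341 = 5146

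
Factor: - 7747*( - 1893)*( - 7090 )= - 103975353390 = -  2^1*3^1*5^1*61^1*127^1*631^1*709^1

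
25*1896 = 47400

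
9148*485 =4436780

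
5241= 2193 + 3048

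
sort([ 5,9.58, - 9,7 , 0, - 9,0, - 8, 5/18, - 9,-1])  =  [ - 9, - 9, - 9,  -  8, - 1,0,  0,5/18,5,  7,  9.58 ]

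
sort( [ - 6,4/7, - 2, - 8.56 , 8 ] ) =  [ - 8.56,  -  6, - 2,4/7, 8]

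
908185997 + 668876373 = 1577062370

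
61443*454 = 27895122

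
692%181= 149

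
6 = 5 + 1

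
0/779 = 0 = 0.00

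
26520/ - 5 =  - 5304 + 0/1  =  - 5304.00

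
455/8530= 91/1706 = 0.05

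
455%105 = 35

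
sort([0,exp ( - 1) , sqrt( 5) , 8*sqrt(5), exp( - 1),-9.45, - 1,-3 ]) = [ - 9.45 ,-3, - 1,0,exp (-1 ),exp( - 1),sqrt (5), 8*sqrt(5) ]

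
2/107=2/107=0.02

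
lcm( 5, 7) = 35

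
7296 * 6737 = 49153152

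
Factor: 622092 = 2^2*3^1*47^1*1103^1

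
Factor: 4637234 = 2^1 *7^1 * 331231^1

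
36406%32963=3443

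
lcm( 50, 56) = 1400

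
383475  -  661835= - 278360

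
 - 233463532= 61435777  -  294899309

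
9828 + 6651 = 16479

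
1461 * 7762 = 11340282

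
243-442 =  - 199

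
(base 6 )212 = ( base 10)80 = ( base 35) 2a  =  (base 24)38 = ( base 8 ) 120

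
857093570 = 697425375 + 159668195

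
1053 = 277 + 776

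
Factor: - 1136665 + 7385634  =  6248969  =  6248969^1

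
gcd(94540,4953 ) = 1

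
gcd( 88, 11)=11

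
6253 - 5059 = 1194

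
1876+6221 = 8097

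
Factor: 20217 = 3^1 *23^1*293^1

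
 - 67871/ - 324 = 67871/324= 209.48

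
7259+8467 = 15726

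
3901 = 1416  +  2485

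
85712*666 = 57084192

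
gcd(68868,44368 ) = 4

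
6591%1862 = 1005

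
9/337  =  9/337 = 0.03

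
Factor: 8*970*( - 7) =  - 54320 = - 2^4 * 5^1*7^1 * 97^1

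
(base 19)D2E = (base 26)70d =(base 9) 6452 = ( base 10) 4745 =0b1001010001001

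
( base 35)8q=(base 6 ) 1230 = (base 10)306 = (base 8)462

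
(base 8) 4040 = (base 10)2080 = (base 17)736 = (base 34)1r6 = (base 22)46C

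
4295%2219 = 2076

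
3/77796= 1/25932= 0.00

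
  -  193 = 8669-8862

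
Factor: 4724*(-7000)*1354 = - 44774072000 = - 2^6*5^3*7^1*677^1* 1181^1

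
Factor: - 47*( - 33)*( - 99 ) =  -3^3*11^2*47^1  =  - 153549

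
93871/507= 93871/507 = 185.15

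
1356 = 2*678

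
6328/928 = 6  +  95/116 = 6.82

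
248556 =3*82852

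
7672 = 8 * 959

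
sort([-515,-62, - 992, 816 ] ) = [-992,-515,  -  62, 816]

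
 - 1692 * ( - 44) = 74448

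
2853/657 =4+ 25/73 = 4.34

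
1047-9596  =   - 8549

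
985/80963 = 985/80963 = 0.01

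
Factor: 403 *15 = 3^1*5^1*13^1*31^1 = 6045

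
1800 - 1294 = 506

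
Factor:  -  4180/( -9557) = 220/503 = 2^2*5^1*11^1*503^ ( - 1) 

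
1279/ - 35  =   - 1279/35 = - 36.54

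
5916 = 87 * 68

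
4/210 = 2/105 = 0.02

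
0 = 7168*0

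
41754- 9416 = 32338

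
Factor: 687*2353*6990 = 11299411890= 2^1*3^2*5^1*13^1*181^1*229^1*233^1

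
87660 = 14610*6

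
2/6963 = 2/6963 = 0.00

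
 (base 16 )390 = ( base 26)192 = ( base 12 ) 640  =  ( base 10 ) 912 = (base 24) 1e0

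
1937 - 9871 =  - 7934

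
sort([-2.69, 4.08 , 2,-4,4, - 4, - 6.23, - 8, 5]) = [ - 8 , - 6.23, - 4,- 4, - 2.69, 2,4,4.08, 5] 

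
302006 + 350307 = 652313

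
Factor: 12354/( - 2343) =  - 58/11 = -  2^1*11^(  -  1)*29^1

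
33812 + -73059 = -39247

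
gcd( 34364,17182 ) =17182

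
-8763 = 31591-40354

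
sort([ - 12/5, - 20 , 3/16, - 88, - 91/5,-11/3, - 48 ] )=[ - 88,  -  48, - 20, -91/5 , - 11/3, - 12/5, 3/16 ] 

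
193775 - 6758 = 187017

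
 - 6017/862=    - 6017/862 = - 6.98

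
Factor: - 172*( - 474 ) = 81528 = 2^3*3^1*43^1*79^1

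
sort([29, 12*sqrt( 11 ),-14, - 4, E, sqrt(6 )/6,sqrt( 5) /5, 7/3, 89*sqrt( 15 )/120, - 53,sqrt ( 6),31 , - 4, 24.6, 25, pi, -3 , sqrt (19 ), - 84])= [ - 84, - 53, - 14, - 4,  -  4, - 3,sqrt( 6) /6, sqrt(5 ) /5,7/3, sqrt ( 6),E,89*sqrt( 15 )/120,pi,sqrt (19 ),  24.6, 25,  29, 31, 12*sqrt(11 )]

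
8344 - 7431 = 913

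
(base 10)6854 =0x1AC6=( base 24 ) BLE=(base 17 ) 16c3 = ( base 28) 8km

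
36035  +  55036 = 91071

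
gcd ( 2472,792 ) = 24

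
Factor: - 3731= - 7^1*13^1*41^1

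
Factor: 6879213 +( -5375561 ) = 2^2*313^1*1201^1 = 1503652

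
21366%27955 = 21366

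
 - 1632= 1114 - 2746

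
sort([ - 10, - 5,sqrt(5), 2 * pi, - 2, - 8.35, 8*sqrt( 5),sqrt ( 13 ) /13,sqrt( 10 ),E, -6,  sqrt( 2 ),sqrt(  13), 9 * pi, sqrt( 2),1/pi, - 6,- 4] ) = [- 10, - 8.35, - 6,-6, - 5, - 4, -2,sqrt( 13 ) /13,1/pi,sqrt ( 2 ), sqrt(2 ),sqrt( 5), E, sqrt(10 ),sqrt(13 ), 2*pi, 8*sqrt(5 ),9*pi ]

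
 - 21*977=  - 20517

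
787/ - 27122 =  - 787/27122 = - 0.03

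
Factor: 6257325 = 3^1 * 5^2*83431^1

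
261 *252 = 65772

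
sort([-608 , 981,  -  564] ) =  [ - 608,-564, 981 ]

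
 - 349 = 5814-6163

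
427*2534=1082018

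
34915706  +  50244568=85160274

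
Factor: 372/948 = 31^1*79^( - 1 ) = 31/79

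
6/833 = 6/833 = 0.01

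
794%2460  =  794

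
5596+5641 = 11237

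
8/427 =8/427 = 0.02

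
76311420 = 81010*942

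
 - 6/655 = -1 + 649/655 = -  0.01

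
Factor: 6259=11^1*569^1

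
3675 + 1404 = 5079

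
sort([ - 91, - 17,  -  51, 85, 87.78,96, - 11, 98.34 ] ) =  [ - 91, - 51, - 17, - 11, 85,87.78,96,98.34] 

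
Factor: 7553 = 7^1*13^1*83^1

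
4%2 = 0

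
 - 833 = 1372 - 2205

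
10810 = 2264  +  8546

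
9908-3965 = 5943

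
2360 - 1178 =1182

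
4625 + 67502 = 72127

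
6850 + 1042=7892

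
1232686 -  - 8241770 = 9474456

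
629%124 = 9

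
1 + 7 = 8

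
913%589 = 324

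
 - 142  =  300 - 442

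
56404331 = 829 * 68039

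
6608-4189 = 2419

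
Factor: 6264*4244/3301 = 26584416/3301= 2^5*3^3*29^1*1061^1*3301^( - 1)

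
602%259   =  84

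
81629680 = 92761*880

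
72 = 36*2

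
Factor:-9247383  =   - 3^2*1027487^1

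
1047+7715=8762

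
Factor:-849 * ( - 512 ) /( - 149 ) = -434688/149 = -2^9* 3^1*149^(  -  1)*283^1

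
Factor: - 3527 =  -3527^1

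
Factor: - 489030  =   - 2^1*3^1*5^1*16301^1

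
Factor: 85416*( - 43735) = -3735668760 = - 2^3*3^1 *5^1*3559^1 * 8747^1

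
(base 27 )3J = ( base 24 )44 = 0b1100100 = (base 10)100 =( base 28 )3g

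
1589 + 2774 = 4363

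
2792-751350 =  - 748558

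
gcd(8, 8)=8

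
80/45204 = 20/11301 = 0.00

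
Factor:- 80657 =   -  80657^1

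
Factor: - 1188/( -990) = 2^1*3^1 * 5^( - 1 ) = 6/5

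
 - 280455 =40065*(-7 ) 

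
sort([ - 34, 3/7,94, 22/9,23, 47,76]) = [ - 34,3/7,22/9,23, 47, 76,94 ]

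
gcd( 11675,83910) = 5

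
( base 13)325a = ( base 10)7004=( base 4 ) 1231130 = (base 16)1B5C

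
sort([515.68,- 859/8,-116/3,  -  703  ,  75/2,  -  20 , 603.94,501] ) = [-703, - 859/8, - 116/3,-20, 75/2, 501, 515.68,603.94]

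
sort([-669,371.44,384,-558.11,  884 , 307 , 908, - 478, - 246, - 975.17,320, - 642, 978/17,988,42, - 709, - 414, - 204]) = [ - 975.17 , - 709,-669,  -  642, - 558.11, - 478, - 414, - 246, - 204,42, 978/17, 307, 320,371.44, 384, 884, 908 , 988] 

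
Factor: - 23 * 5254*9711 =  - 1173496662=-2^1*3^2*13^1*23^1 * 37^1*71^1* 83^1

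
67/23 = 67/23 = 2.91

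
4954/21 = 4954/21 = 235.90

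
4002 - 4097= - 95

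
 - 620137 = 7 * ( - 88591 )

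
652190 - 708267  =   - 56077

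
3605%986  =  647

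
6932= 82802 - 75870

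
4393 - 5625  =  -1232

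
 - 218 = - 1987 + 1769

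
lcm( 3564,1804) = 146124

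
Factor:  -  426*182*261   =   - 20235852 = - 2^2*3^3*7^1*13^1*29^1*71^1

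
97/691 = 97/691  =  0.14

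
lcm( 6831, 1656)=54648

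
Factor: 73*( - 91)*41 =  - 272363  =  -7^1*13^1*41^1*73^1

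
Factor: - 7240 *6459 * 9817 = -459073941720 = - 2^3*3^1*5^1*181^1*2153^1*9817^1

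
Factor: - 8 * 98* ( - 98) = 76832=2^5*7^4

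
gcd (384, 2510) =2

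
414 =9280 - 8866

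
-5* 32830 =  - 164150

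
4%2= 0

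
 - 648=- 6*108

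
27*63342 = 1710234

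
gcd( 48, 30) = 6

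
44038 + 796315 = 840353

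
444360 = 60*7406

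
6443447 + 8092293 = 14535740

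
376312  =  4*94078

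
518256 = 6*86376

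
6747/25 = 269 + 22/25 = 269.88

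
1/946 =1/946 = 0.00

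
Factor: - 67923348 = - 2^2*3^1*5660279^1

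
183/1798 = 183/1798 = 0.10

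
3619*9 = 32571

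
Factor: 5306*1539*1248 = 10191085632= 2^6*3^5*7^1*13^1*19^1*379^1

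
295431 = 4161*71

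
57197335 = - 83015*( - 689)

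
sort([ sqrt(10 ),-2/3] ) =[ - 2/3,sqrt( 10 )]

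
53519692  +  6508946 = 60028638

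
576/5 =115+1/5=115.20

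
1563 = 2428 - 865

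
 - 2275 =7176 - 9451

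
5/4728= 5/4728 = 0.00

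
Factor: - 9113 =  - 13^1*701^1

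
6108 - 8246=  - 2138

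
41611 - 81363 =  - 39752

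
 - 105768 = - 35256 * 3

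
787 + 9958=10745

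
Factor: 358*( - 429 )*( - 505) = 77558910  =  2^1*3^1*5^1*11^1*13^1*101^1*179^1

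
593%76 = 61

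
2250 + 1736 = 3986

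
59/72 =59/72 =0.82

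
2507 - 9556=-7049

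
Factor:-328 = -2^3*41^1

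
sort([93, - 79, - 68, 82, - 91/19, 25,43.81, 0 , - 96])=[ - 96, - 79, - 68, - 91/19, 0, 25, 43.81,82, 93 ]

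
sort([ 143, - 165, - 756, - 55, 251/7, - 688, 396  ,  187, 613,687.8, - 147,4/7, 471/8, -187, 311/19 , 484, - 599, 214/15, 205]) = [ - 756, - 688 , - 599, - 187,  -  165,  -  147,-55, 4/7, 214/15, 311/19, 251/7, 471/8,143,187, 205,  396, 484,613, 687.8] 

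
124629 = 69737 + 54892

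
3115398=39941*78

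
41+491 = 532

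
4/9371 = 4/9371  =  0.00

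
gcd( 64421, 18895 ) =1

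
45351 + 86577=131928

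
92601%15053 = 2283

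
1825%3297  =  1825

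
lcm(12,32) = 96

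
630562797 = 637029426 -6466629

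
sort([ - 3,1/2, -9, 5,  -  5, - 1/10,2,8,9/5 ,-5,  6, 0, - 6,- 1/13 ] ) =[- 9, - 6,-5 , - 5,  -  3, - 1/10,-1/13,0,1/2, 9/5,2,5,6,8]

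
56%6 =2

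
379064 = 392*967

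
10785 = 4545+6240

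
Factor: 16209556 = 2^2*11^1*368399^1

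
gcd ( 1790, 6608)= 2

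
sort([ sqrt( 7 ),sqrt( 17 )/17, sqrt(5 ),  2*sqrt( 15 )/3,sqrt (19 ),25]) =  [ sqrt (17 )/17  ,  sqrt(5),2*sqrt (15 )/3,sqrt( 7 ),sqrt( 19), 25] 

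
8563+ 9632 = 18195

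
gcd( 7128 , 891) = 891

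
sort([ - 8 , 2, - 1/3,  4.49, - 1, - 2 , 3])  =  [ - 8, - 2, - 1, -1/3, 2,3,4.49 ] 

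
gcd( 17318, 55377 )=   7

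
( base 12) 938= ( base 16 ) 53c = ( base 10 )1340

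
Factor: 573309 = 3^2*11^1*5791^1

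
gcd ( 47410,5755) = 5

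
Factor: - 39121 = - 19^1*29^1*71^1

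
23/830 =23/830 = 0.03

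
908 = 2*454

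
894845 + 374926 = 1269771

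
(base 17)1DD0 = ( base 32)8LR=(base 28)B9F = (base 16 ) 22bb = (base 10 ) 8891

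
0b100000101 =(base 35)7g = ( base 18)e9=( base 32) 85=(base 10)261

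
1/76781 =1/76781  =  0.00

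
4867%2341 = 185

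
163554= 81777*2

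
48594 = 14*3471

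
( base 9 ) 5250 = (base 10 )3852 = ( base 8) 7414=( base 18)bg0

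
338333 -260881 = 77452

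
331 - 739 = -408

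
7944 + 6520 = 14464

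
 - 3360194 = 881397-4241591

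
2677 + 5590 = 8267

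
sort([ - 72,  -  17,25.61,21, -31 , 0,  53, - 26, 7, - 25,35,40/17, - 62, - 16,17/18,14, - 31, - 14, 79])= [-72,-62, -31, - 31, - 26,  -  25, - 17,-16, - 14,0,17/18, 40/17, 7, 14, 21,25.61, 35,53 , 79]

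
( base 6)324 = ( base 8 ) 174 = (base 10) 124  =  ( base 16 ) 7C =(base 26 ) 4K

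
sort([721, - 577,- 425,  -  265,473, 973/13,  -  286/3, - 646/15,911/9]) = [ - 577, -425, -265,-286/3, - 646/15,  973/13, 911/9,473,721 ] 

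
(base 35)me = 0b1100010000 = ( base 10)784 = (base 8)1420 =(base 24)18G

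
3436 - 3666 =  - 230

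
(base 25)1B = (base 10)36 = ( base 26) 1A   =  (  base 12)30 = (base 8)44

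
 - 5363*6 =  - 32178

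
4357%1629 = 1099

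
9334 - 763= 8571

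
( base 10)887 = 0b1101110111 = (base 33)QT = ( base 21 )205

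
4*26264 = 105056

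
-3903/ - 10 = 3903/10 = 390.30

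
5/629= 5/629  =  0.01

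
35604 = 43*828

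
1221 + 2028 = 3249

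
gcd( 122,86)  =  2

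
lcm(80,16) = 80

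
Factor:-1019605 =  - 5^1 * 203921^1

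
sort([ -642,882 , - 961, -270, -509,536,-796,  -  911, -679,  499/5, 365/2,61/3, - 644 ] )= [ - 961, -911, - 796 ,- 679, - 644,-642,-509,-270,  61/3,499/5 , 365/2 , 536,882]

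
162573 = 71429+91144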